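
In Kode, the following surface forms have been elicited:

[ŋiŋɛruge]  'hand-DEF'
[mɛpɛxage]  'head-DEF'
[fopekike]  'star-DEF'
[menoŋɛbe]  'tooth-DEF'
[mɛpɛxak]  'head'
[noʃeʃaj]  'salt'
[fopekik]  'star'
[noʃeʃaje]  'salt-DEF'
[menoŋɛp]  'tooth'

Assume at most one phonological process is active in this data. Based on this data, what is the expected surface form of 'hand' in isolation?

[ŋiŋɛruk]

'head' shows [g] ~ [k] at the end of the stem ([mɛpɛxage] vs [mɛpɛxak]).
The stem 'star' ([fopekike], [fopekik]) shows [k] unchanged in both environments, so [k] cannot be basic with [g] derived before the DEF suffix.
Therefore /g/ is basic and [k] is derived by word-final obstruent devoicing (voiced obstruents become voiceless word-finally).
From [ŋiŋɛruge] the stem 'hand' is /ŋiŋɛrug/; word-finally this yields [ŋiŋɛruk].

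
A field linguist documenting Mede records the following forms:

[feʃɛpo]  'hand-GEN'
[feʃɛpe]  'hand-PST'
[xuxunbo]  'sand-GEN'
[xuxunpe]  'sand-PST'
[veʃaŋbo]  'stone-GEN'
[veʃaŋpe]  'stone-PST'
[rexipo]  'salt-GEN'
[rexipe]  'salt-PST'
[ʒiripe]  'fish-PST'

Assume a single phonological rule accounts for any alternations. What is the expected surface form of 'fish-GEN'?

[ʒiripo]

The GEN suffix surfaces as [-bo] and [-po], depending on the final segment of the stem.
By contrast the PST suffix keeps its initial [p] throughout — that segment must be underlying.
The GEN suffix is therefore /-bo/ underlyingly, with post-vocalic devoicing: voiced stops become voiceless after a vowel.
After 'fish', which ends in a vowel, the suffix surfaces as [-po], giving [ʒiripo].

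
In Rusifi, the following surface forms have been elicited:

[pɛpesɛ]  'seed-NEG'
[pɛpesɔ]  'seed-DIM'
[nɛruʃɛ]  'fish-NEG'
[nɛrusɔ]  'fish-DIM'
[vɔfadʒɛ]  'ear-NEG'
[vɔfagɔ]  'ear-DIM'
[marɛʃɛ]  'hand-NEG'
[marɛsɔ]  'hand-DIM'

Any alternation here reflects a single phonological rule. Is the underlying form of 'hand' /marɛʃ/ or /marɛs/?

'hand' shows [ʃ] ~ [s] at the end of the stem ([marɛʃɛ] vs [marɛsɔ]).
The stem 'seed' ([pɛpesɛ], [pɛpesɔ]) shows [s] unchanged in both environments, so [s] cannot be basic with [ʃ] derived before the NEG suffix.
Therefore /ʃ/ is basic and [s] is derived by depalatalization (palato-alveolar /dʒ/ and /ʃ/ become [g] and [s] when no front vowel follows).

/marɛʃ/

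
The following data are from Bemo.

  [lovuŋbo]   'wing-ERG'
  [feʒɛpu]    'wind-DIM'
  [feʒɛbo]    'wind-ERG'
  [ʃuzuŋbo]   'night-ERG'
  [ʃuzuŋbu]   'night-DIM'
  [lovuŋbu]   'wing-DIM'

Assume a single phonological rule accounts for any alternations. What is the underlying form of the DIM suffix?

/-pu/

The DIM suffix surfaces as [-bu] and [-pu], depending on the final segment of the stem.
The ERG suffix, which begins with [b], is invariant after every stem; so [b] is not altered by any rule here.
The DIM suffix is therefore /-pu/ underlyingly, with post-nasal voicing: voiceless stops become voiced after a nasal.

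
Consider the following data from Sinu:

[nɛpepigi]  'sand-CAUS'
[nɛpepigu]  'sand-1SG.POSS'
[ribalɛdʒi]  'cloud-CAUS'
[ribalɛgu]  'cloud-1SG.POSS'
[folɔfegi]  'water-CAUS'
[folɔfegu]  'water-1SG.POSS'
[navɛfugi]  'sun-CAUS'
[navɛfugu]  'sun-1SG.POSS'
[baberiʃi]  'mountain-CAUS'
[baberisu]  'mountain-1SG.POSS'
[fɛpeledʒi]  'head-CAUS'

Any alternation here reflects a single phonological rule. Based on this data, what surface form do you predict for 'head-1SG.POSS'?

The root 'cloud' surfaces as [ribalɛdʒi] and [ribalɛgu], with a stem-final [dʒ] ~ [g] alternation.
If /g/ were underlying and a rule turned it into [dʒ] before the CAUS suffix, 'sand' would also alternate; but it has [g] in both [nɛpepigi] and [nɛpepigu].
The underlying segment must be /dʒ/; palato-alveolar /dʒ/ and /ʃ/ become [g] and [s] when no front vowel follows, yielding [g] there.
From [fɛpeledʒi] the stem 'head' is /fɛpeledʒ/; when no front vowel follows this yields [fɛpelegu].

[fɛpelegu]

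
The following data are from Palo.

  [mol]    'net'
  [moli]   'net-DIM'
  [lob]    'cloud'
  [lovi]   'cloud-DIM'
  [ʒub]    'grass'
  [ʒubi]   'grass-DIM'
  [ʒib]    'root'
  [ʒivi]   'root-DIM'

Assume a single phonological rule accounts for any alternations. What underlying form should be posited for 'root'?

'root' shows [b] ~ [v] at the end of the stem ([ʒib] vs [ʒivi]).
But 'grass' keeps [b] in both environments ([ʒub], [ʒubi]), so there is no rule changing /b/ to [v] before the DIM suffix.
So /v/ is underlying, and a rule of word-final hardening — voiced fricatives become stops word-finally — gives [b].
The underlying form of 'root' is therefore /ʒiv/.

/ʒiv/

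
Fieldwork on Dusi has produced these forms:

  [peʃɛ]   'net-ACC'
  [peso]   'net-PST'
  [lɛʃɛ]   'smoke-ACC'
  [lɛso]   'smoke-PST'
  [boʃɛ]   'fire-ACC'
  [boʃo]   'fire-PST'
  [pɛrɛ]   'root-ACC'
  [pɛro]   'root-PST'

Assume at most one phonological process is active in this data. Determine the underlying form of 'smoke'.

/lɛs/

'smoke' shows [ʃ] ~ [s] at the end of the stem ([lɛʃɛ] vs [lɛso]).
The stem 'fire' ([boʃɛ], [boʃo]) shows [ʃ] unchanged in both environments, so [ʃ] cannot be basic with [s] derived before the PST suffix.
So /s/ is underlying, and a rule of palatalization before a front vowel — /s/ becomes palato-alveolar [ʃ] before a front vowel — gives [ʃ].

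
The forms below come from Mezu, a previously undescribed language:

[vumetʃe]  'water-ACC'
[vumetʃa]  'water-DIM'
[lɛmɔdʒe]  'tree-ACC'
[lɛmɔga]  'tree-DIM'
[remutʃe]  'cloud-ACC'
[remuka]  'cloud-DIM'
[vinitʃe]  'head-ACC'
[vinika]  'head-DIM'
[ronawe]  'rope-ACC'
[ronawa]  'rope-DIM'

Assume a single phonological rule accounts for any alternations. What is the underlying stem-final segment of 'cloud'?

/k/

The root 'cloud' surfaces as [remutʃe] and [remuka], with a stem-final [tʃ] ~ [k] alternation.
If /tʃ/ were underlying and a rule turned it into [k] before the DIM suffix, 'water' would also alternate; but it has [tʃ] in both [vumetʃe] and [vumetʃa].
The alternation reflects palatalization before a front vowel: /k/ and /g/ become palato-alveolar [tʃ] and [dʒ] before a front vowel. /k/ is underlying.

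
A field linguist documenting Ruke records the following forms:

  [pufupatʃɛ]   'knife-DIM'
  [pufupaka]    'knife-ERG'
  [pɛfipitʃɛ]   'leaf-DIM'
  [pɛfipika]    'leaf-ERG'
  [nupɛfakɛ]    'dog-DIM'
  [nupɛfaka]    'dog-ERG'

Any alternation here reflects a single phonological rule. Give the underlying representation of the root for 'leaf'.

/pɛfipitʃ/

'leaf' shows [tʃ] ~ [k] at the end of the stem ([pɛfipitʃɛ] vs [pɛfipika]).
The stem 'dog' ([nupɛfakɛ], [nupɛfaka]) shows [k] unchanged in both environments, so [k] cannot be basic with [tʃ] derived before the DIM suffix.
So /tʃ/ is underlying, and a rule of depalatalization — palato-alveolar /tʃ/ becomes [k] when no front vowel follows — gives [k].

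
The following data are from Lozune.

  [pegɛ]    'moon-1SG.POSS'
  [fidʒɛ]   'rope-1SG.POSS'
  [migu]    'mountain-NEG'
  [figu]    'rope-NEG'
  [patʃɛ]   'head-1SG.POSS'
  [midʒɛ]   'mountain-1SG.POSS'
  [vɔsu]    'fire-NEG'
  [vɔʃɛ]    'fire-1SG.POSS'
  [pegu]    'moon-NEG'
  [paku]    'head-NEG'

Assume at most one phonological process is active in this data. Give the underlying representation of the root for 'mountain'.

In [midʒɛ] and [migu] the final segment of 'mountain' alternates: [dʒ] ~ [g].
But 'moon' keeps [g] in both environments ([pegɛ], [pegu]), so there is no rule changing /g/ to [dʒ] before the 1SG.POSS suffix.
So /dʒ/ is underlying, and a rule of depalatalization — palato-alveolar /tʃ/, /dʒ/ and /ʃ/ become [k], [g] and [s] when no front vowel follows — gives [g].

/midʒ/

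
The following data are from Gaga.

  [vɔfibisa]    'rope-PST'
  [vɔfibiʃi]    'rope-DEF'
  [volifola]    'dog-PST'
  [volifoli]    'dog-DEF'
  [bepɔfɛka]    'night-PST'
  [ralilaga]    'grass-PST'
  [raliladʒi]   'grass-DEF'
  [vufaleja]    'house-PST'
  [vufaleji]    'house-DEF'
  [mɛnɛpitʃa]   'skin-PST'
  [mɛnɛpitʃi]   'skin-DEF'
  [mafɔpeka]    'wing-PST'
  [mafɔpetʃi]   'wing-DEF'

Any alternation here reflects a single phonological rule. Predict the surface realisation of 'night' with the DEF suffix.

'wing' shows [k] ~ [tʃ] at the end of the stem ([mafɔpeka] vs [mafɔpetʃi]).
Compare 'skin', with invariant [tʃ] in [mɛnɛpitʃa] and [mɛnɛpitʃi]: an analysis with underlying /tʃ/ and a rule producing [k] before the PST suffix would wrongly predict alternation here too.
The underlying segment must be /k/; /k/, /g/ and /s/ become palato-alveolar [tʃ], [dʒ] and [ʃ] before a front vowel, yielding [tʃ] there.
From [bepɔfɛka] the stem 'night' is /bepɔfɛk/; before a front vowel this yields [bepɔfɛtʃi].

[bepɔfɛtʃi]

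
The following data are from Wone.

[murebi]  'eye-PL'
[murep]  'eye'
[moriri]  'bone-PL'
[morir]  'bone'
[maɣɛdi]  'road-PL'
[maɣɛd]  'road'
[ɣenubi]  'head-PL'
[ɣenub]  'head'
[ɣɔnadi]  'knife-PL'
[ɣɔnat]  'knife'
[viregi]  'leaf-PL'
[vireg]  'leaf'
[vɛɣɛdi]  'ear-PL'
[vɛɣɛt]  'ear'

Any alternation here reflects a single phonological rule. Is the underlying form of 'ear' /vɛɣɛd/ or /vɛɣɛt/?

In [vɛɣɛdi] and [vɛɣɛt] the final segment of 'ear' alternates: [d] ~ [t].
The stem 'road' ([maɣɛdi], [maɣɛd]) shows [d] unchanged in both environments, so [d] cannot be basic with [t] derived in isolation.
Therefore /t/ is basic and [d] is derived by intervocalic voicing (voiceless stops become voiced between vowels).

/vɛɣɛt/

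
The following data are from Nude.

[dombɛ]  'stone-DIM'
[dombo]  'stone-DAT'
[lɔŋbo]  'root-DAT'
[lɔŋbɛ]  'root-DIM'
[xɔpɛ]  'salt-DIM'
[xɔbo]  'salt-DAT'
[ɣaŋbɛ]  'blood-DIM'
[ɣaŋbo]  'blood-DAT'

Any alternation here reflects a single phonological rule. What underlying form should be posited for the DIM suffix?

The DIM suffix surfaces as [-bɛ] and [-pɛ], depending on the final segment of the stem.
By contrast the DAT suffix keeps its initial [b] throughout — that segment must be underlying.
The DIM suffix is therefore /-pɛ/ underlyingly, with post-nasal voicing: voiceless stops become voiced after a nasal.

/-pɛ/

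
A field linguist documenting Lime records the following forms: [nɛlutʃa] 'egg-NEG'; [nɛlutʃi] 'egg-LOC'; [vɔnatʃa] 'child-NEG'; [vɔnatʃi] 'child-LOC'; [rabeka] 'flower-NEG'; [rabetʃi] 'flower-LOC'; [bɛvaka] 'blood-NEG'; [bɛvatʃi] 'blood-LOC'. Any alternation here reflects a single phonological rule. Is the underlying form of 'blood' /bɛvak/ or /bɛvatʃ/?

/bɛvak/

In [bɛvaka] and [bɛvatʃi] the final segment of 'blood' alternates: [k] ~ [tʃ].
The stem 'egg' ([nɛlutʃa], [nɛlutʃi]) shows [tʃ] unchanged in both environments, so [tʃ] cannot be basic with [k] derived before the NEG suffix.
So /k/ is underlying, and a rule of palatalization before a front vowel — /k/ becomes palato-alveolar [tʃ] before a front vowel — gives [tʃ].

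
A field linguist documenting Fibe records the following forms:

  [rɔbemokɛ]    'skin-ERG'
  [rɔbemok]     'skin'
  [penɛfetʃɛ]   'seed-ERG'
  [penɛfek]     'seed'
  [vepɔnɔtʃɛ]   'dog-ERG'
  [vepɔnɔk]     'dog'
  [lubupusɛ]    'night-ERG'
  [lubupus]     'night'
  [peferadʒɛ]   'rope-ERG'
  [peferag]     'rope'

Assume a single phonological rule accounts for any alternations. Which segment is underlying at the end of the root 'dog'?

The stem for 'dog' ends in [tʃ] in [vepɔnɔtʃɛ] but [k] in [vepɔnɔk].
If /k/ were underlying and a rule turned it into [tʃ] before the ERG suffix, 'skin' would also alternate; but it has [k] in both [rɔbemokɛ] and [rɔbemok].
Therefore /tʃ/ is basic and [k] is derived by depalatalization (palato-alveolar /tʃ/ and /dʒ/ become [k] and [g] when no front vowel follows).

/tʃ/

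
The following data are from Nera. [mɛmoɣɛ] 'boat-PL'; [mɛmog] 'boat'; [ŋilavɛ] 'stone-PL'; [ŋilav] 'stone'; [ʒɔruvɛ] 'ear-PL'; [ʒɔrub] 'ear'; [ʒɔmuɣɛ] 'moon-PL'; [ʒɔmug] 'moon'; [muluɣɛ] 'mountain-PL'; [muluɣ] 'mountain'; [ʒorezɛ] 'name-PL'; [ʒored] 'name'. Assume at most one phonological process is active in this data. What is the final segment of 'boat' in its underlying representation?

/g/

'boat' shows [ɣ] ~ [g] at the end of the stem ([mɛmoɣɛ] vs [mɛmog]).
The stem 'mountain' ([muluɣɛ], [muluɣ]) shows [ɣ] unchanged in both environments, so [ɣ] cannot be basic with [g] derived in isolation.
The alternation reflects intervocalic spirantization: voiced stops become fricatives between vowels. /g/ is underlying.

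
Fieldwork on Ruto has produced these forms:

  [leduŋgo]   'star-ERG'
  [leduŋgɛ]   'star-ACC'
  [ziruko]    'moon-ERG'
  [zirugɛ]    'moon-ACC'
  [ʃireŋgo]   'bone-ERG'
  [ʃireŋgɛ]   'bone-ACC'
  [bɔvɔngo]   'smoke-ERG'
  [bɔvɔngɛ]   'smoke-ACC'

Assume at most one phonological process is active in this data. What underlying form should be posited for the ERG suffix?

The ERG suffix surfaces as [-go] and [-ko], depending on the final segment of the stem.
The ACC suffix, which begins with [g], is invariant after every stem; so [g] is not altered by any rule here.
So the underlying form is /-ko/, and voiceless stops become voiced after a nasal.

/-ko/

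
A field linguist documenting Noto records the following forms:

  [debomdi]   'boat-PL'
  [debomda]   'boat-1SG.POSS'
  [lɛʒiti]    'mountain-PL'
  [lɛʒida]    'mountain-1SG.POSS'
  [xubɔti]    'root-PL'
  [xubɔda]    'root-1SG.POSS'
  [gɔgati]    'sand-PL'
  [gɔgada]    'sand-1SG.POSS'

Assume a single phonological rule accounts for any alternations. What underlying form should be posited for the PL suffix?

The PL morpheme has two allomorphs, [-di] and [-ti].
By contrast the 1SG.POSS suffix keeps its initial [d] throughout — that segment must be underlying.
So the underlying form is /-ti/, and voiceless stops become voiced after a nasal.

/-ti/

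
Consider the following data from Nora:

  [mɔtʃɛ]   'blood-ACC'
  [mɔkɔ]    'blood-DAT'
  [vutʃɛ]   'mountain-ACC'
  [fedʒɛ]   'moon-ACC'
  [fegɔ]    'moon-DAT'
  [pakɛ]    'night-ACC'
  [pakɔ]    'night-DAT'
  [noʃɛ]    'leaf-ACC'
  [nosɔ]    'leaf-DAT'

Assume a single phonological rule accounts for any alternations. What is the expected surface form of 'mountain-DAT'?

'blood' shows [tʃ] ~ [k] at the end of the stem ([mɔtʃɛ] vs [mɔkɔ]).
If /k/ were underlying and a rule turned it into [tʃ] before the ACC suffix, 'night' would also alternate; but it has [k] in both [pakɛ] and [pakɔ].
So /tʃ/ is underlying, and a rule of depalatalization — palato-alveolar /tʃ/, /dʒ/ and /ʃ/ become [k], [g] and [s] when no front vowel follows — gives [k].
From [vutʃɛ] the stem 'mountain' is /vutʃ/; when no front vowel follows this yields [vukɔ].

[vukɔ]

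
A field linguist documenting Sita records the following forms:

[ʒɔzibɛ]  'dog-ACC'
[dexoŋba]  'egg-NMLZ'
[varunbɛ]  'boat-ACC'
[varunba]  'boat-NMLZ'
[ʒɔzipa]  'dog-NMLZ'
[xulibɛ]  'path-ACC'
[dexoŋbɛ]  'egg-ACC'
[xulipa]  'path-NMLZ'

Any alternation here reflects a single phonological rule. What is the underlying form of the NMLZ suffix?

The NMLZ morpheme has two allomorphs, [-ba] and [-pa].
The ACC suffix, which begins with [b], is invariant after every stem; so [b] is not altered by any rule here.
So the underlying form is /-pa/, and voiceless stops become voiced after a nasal.

/-pa/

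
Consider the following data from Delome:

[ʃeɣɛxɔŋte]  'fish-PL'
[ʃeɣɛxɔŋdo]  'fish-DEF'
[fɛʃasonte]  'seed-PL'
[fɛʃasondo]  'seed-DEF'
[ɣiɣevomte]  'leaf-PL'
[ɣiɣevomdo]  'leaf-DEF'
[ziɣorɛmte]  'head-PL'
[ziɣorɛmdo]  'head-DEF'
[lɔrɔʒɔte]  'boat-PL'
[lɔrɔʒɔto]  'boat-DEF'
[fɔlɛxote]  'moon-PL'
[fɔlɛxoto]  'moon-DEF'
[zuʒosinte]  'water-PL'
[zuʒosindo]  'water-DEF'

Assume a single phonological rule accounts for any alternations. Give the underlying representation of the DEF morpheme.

/-do/

The DEF suffix surfaces as [-do] and [-to], depending on the final segment of the stem.
The PL suffix, which begins with [t], is invariant after every stem; so [t] is not altered by any rule here.
The DEF suffix is therefore /-do/ underlyingly, with post-vocalic devoicing: voiced stops become voiceless after a vowel.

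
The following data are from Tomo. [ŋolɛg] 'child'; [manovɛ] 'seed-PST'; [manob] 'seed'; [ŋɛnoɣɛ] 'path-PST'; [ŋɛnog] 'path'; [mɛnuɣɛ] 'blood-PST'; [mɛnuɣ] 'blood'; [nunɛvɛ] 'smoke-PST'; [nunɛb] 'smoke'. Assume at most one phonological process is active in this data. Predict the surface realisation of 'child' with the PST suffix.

[ŋolɛɣɛ]

The root 'path' surfaces as [ŋɛnoɣɛ] and [ŋɛnog], with a stem-final [ɣ] ~ [g] alternation.
The stem 'blood' ([mɛnuɣɛ], [mɛnuɣ]) shows [ɣ] unchanged in both environments, so [ɣ] cannot be basic with [g] derived in isolation.
So /g/ is underlying, and a rule of intervocalic spirantization — voiced stops become fricatives between vowels — gives [ɣ].
From [ŋolɛg] the stem 'child' is /ŋolɛg/; between vowels this yields [ŋolɛɣɛ].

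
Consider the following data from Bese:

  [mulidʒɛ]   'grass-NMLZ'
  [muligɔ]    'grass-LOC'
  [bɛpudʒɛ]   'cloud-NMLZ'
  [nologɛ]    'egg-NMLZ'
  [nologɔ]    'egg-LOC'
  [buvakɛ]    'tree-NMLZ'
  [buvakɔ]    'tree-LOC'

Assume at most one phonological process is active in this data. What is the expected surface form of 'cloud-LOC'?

The root 'grass' surfaces as [mulidʒɛ] and [muligɔ], with a stem-final [dʒ] ~ [g] alternation.
But 'egg' keeps [g] in both environments ([nologɛ], [nologɔ]), so there is no rule changing /g/ to [dʒ] before the NMLZ suffix.
The underlying segment must be /dʒ/; palato-alveolar /dʒ/ becomes [g] when no front vowel follows, yielding [g] there.
From [bɛpudʒɛ] the stem 'cloud' is /bɛpudʒ/; when no front vowel follows this yields [bɛpugɔ].

[bɛpugɔ]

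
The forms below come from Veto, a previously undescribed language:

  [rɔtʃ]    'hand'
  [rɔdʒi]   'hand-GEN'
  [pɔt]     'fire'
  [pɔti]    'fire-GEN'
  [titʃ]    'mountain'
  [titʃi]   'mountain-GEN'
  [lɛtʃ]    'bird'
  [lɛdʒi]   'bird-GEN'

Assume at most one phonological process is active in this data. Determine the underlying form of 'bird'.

/lɛdʒ/

In [lɛtʃ] and [lɛdʒi] the final segment of 'bird' alternates: [tʃ] ~ [dʒ].
Compare 'mountain', with invariant [tʃ] in [titʃ] and [titʃi]: an analysis with underlying /tʃ/ and a rule producing [dʒ] before the GEN suffix would wrongly predict alternation here too.
So /dʒ/ is underlying, and a rule of word-final obstruent devoicing — voiced obstruents become voiceless word-finally — gives [tʃ].
The underlying form of 'bird' is therefore /lɛdʒ/.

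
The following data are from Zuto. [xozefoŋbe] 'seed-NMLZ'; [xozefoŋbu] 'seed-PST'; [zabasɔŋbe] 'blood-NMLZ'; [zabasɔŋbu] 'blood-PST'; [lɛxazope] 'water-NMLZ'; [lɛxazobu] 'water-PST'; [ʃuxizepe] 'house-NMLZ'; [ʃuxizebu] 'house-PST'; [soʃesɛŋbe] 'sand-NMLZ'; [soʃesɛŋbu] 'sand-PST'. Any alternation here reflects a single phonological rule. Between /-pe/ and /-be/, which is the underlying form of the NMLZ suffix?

The NMLZ suffix surfaces as [-be] and [-pe], depending on the final segment of the stem.
The PST suffix, which begins with [b], is invariant after every stem; so [b] is not altered by any rule here.
So the underlying form is /-pe/, and voiceless stops become voiced after a nasal.

/-pe/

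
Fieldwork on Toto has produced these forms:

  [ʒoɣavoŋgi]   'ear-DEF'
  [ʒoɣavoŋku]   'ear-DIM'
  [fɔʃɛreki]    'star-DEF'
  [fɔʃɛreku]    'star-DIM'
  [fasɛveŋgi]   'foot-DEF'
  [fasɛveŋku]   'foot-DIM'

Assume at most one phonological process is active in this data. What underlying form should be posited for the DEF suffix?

/-gi/

The DEF morpheme has two allomorphs, [-gi] and [-ki].
By contrast the DIM suffix keeps its initial [k] throughout — that segment must be underlying.
The DEF suffix is therefore /-gi/ underlyingly, with post-vocalic devoicing: voiced stops become voiceless after a vowel.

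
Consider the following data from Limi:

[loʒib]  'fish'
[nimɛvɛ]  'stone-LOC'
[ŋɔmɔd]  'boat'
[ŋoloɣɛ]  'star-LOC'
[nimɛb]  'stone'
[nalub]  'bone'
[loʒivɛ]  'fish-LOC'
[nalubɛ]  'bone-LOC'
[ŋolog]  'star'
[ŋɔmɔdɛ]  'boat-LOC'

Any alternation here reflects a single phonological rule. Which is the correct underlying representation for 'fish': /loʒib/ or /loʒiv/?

The root 'fish' surfaces as [loʒivɛ] and [loʒib], with a stem-final [v] ~ [b] alternation.
If /b/ were underlying and a rule turned it into [v] before the LOC suffix, 'bone' would also alternate; but it has [b] in both [nalubɛ] and [nalub].
The alternation reflects word-final hardening: voiced fricatives become stops word-finally. /v/ is underlying.

/loʒiv/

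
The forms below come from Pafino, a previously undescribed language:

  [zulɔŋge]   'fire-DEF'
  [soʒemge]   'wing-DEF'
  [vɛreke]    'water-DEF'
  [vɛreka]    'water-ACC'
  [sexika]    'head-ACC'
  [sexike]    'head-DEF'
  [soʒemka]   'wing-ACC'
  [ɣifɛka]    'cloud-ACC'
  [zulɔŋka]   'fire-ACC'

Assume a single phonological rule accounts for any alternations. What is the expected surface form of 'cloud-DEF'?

[ɣifɛke]

The DEF suffix surfaces as [-ge] and [-ke], depending on the final segment of the stem.
By contrast the ACC suffix keeps its initial [k] throughout — that segment must be underlying.
The DEF suffix is therefore /-ge/ underlyingly, with post-vocalic devoicing: voiced stops become voiceless after a vowel.
After 'cloud', which ends in a vowel, the suffix surfaces as [-ke], giving [ɣifɛke].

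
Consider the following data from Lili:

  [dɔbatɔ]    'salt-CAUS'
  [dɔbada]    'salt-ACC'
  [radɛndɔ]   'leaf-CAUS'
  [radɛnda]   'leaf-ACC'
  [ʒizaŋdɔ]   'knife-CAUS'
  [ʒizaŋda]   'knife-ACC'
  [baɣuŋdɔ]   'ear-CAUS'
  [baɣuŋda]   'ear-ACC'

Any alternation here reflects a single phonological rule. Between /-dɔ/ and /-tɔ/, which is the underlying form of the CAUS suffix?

/-tɔ/

The CAUS morpheme has two allomorphs, [-dɔ] and [-tɔ].
By contrast the ACC suffix keeps its initial [d] throughout — that segment must be underlying.
So the underlying form is /-tɔ/, and voiceless stops become voiced after a nasal.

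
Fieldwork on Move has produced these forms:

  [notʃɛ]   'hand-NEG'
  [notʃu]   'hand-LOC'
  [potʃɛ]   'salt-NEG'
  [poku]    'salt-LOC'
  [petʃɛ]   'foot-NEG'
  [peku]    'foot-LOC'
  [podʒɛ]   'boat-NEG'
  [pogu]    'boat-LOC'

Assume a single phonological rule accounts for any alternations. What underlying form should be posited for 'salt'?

The root 'salt' surfaces as [potʃɛ] and [poku], with a stem-final [tʃ] ~ [k] alternation.
But 'hand' keeps [tʃ] in both environments ([notʃɛ], [notʃu]), so there is no rule changing /tʃ/ to [k] before the LOC suffix.
The underlying segment must be /k/; /k/ and /g/ become palato-alveolar [tʃ] and [dʒ] before a front vowel, yielding [tʃ] there.

/pok/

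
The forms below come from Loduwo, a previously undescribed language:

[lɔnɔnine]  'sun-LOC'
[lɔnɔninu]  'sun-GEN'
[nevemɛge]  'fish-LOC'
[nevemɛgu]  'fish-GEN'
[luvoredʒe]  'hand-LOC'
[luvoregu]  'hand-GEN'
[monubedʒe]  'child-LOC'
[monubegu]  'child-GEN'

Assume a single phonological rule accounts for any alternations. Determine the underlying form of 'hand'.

/luvoredʒ/

The root 'hand' surfaces as [luvoredʒe] and [luvoregu], with a stem-final [dʒ] ~ [g] alternation.
Compare 'fish', with invariant [g] in [nevemɛge] and [nevemɛgu]: an analysis with underlying /g/ and a rule producing [dʒ] before the LOC suffix would wrongly predict alternation here too.
The alternation reflects depalatalization: palato-alveolar /dʒ/ becomes [g] when no front vowel follows. /dʒ/ is underlying.
Hence 'hand' is /luvoredʒ/ underlyingly.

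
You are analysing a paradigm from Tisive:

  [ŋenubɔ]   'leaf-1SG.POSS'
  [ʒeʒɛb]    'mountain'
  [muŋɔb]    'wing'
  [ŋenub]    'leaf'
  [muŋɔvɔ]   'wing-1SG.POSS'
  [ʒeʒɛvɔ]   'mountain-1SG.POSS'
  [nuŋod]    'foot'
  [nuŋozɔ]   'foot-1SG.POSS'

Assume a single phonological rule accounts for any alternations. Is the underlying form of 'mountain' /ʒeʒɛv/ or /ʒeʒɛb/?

/ʒeʒɛv/

The stem for 'mountain' ends in [v] in [ʒeʒɛvɔ] but [b] in [ʒeʒɛb].
But 'leaf' keeps [b] in both environments ([ŋenubɔ], [ŋenub]), so there is no rule changing /b/ to [v] before the 1SG.POSS suffix.
The underlying segment must be /v/; voiced fricatives become stops word-finally, yielding [b] there.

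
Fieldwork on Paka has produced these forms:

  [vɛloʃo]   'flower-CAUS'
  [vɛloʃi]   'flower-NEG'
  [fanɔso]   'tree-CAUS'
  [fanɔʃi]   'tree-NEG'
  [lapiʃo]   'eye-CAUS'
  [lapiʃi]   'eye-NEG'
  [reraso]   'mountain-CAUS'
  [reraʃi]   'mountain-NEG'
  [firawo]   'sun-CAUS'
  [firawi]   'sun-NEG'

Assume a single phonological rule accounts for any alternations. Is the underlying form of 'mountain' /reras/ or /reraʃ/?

'mountain' shows [s] ~ [ʃ] at the end of the stem ([reraso] vs [reraʃi]).
The stem 'eye' ([lapiʃo], [lapiʃi]) shows [ʃ] unchanged in both environments, so [ʃ] cannot be basic with [s] derived before the CAUS suffix.
The alternation reflects palatalization before a front vowel: /s/ becomes palato-alveolar [ʃ] before a front vowel. /s/ is underlying.

/reras/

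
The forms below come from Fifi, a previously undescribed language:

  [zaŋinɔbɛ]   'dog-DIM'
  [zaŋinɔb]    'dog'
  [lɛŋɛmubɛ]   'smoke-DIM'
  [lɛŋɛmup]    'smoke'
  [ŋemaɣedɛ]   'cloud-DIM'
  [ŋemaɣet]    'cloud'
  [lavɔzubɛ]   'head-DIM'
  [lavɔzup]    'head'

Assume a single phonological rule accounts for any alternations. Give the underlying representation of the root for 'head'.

/lavɔzup/

In [lavɔzubɛ] and [lavɔzup] the final segment of 'head' alternates: [b] ~ [p].
If /b/ were underlying and a rule turned it into [p] in isolation, 'dog' would also alternate; but it has [b] in both [zaŋinɔbɛ] and [zaŋinɔb].
The alternation reflects intervocalic voicing: voiceless stops become voiced between vowels. /p/ is underlying.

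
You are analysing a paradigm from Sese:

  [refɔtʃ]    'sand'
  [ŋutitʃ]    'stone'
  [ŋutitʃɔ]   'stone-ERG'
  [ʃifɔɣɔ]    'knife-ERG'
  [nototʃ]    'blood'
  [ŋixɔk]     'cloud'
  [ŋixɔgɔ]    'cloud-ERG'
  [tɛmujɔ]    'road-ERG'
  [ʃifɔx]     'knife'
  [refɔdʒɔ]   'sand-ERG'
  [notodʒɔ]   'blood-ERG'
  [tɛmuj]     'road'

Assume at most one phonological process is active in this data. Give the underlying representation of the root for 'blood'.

In [notodʒɔ] and [nototʃ] the final segment of 'blood' alternates: [dʒ] ~ [tʃ].
But 'stone' keeps [tʃ] in both environments ([ŋutitʃɔ], [ŋutitʃ]), so there is no rule changing /tʃ/ to [dʒ] before the ERG suffix.
The alternation reflects word-final obstruent devoicing: voiced obstruents become voiceless word-finally. /dʒ/ is underlying.

/notodʒ/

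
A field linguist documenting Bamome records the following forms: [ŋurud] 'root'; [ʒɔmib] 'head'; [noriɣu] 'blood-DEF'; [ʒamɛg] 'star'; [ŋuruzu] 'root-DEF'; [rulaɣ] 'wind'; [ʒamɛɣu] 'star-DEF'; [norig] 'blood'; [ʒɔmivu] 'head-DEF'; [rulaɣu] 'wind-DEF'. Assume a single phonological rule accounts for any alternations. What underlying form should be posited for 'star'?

'star' shows [g] ~ [ɣ] at the end of the stem ([ʒamɛg] vs [ʒamɛɣu]).
Compare 'wind', with invariant [ɣ] in [rulaɣ] and [rulaɣu]: an analysis with underlying /ɣ/ and a rule producing [g] in isolation would wrongly predict alternation here too.
The alternation reflects intervocalic spirantization: voiced stops become fricatives between vowels. /g/ is underlying.

/ʒamɛg/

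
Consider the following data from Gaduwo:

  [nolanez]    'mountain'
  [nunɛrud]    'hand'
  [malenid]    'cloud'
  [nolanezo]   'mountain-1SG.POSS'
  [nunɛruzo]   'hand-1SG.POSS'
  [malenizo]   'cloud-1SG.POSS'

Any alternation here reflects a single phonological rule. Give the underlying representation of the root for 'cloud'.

The root 'cloud' surfaces as [malenid] and [malenizo], with a stem-final [d] ~ [z] alternation.
But 'mountain' keeps [z] in both environments ([nolanez], [nolanezo]), so there is no rule changing /z/ to [d] in isolation.
The alternation reflects intervocalic spirantization: voiced stops become fricatives between vowels. /d/ is underlying.
So 'cloud' = /malenid/.

/malenid/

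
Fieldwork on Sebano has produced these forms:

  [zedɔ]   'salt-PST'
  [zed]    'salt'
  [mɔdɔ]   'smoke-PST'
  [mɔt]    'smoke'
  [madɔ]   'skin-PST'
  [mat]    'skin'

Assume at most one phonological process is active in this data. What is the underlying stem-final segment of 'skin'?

/t/

In [madɔ] and [mat] the final segment of 'skin' alternates: [d] ~ [t].
If /d/ were underlying and a rule turned it into [t] in isolation, 'salt' would also alternate; but it has [d] in both [zedɔ] and [zed].
Therefore /t/ is basic and [d] is derived by intervocalic voicing (voiceless stops become voiced between vowels).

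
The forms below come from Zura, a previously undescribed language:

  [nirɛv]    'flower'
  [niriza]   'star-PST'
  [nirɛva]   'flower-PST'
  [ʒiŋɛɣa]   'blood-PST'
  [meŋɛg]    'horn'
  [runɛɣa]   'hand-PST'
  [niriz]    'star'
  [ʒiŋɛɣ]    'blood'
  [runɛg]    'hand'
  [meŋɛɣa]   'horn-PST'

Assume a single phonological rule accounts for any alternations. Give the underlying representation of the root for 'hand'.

'hand' shows [g] ~ [ɣ] at the end of the stem ([runɛg] vs [runɛɣa]).
If /ɣ/ were underlying and a rule turned it into [g] in isolation, 'blood' would also alternate; but it has [ɣ] in both [ʒiŋɛɣ] and [ʒiŋɛɣa].
Therefore /g/ is basic and [ɣ] is derived by intervocalic spirantization (voiced stops become fricatives between vowels).

/runɛg/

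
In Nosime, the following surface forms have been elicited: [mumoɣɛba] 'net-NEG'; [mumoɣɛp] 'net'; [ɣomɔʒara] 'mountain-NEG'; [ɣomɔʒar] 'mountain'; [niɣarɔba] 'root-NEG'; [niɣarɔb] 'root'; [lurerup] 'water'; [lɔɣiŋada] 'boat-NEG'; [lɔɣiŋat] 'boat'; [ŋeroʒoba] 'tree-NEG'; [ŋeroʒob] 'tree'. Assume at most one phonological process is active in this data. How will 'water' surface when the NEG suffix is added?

In [mumoɣɛba] and [mumoɣɛp] the final segment of 'net' alternates: [b] ~ [p].
If /b/ were underlying and a rule turned it into [p] in isolation, 'tree' would also alternate; but it has [b] in both [ŋeroʒoba] and [ŋeroʒob].
The underlying segment must be /p/; voiceless stops become voiced between vowels, yielding [b] there.
From [lurerup] the stem 'water' is /lurerup/; between vowels this yields [lureruba].

[lureruba]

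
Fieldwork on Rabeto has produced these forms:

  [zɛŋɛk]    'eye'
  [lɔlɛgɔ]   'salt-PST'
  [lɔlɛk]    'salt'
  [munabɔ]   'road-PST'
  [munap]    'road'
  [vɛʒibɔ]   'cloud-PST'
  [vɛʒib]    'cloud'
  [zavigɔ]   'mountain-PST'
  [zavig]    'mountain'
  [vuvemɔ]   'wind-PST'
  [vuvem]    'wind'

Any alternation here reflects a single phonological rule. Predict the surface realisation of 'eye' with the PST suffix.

[zɛŋɛgɔ]

The root 'salt' surfaces as [lɔlɛgɔ] and [lɔlɛk], with a stem-final [g] ~ [k] alternation.
But 'mountain' keeps [g] in both environments ([zavigɔ], [zavig]), so there is no rule changing /g/ to [k] in isolation.
The alternation reflects intervocalic voicing: voiceless stops become voiced between vowels. /k/ is underlying.
The one attested form of 'eye', [zɛŋɛk], shows underlying /zɛŋɛk/. Applying the same rule between vowels gives [zɛŋɛgɔ].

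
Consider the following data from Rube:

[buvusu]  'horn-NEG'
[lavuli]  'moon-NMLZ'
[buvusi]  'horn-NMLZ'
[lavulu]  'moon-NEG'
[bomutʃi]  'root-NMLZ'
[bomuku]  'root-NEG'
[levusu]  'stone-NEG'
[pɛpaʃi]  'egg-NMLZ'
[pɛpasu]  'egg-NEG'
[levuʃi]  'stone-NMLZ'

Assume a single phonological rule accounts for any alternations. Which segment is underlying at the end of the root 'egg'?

/ʃ/

The root 'egg' surfaces as [pɛpasu] and [pɛpaʃi], with a stem-final [s] ~ [ʃ] alternation.
If /s/ were underlying and a rule turned it into [ʃ] before the NMLZ suffix, 'horn' would also alternate; but it has [s] in both [buvusu] and [buvusi].
So /ʃ/ is underlying, and a rule of depalatalization — palato-alveolar /tʃ/ and /ʃ/ become [k] and [s] when no front vowel follows — gives [s].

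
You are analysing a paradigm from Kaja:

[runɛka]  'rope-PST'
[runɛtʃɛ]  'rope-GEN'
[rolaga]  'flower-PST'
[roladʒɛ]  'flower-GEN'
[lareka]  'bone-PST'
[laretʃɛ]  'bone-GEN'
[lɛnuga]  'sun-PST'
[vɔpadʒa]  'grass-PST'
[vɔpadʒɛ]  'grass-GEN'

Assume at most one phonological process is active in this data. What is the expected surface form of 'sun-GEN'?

[lɛnudʒɛ]

The stem for 'flower' ends in [g] in [rolaga] but [dʒ] in [roladʒɛ].
Compare 'grass', with invariant [dʒ] in [vɔpadʒa] and [vɔpadʒɛ]: an analysis with underlying /dʒ/ and a rule producing [g] before the PST suffix would wrongly predict alternation here too.
So /g/ is underlying, and a rule of palatalization before a front vowel — /k/ and /g/ become palato-alveolar [tʃ] and [dʒ] before a front vowel — gives [dʒ].
The one attested form of 'sun', [lɛnuga], shows underlying /lɛnug/. Applying the same rule before a front vowel gives [lɛnudʒɛ].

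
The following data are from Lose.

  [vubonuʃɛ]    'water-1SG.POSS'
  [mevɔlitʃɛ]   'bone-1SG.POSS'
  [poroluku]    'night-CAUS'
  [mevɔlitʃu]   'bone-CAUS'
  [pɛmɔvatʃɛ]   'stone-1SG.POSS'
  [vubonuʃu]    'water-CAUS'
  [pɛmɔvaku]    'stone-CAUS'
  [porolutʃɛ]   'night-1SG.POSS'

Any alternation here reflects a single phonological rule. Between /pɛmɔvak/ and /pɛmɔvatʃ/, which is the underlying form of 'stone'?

In [pɛmɔvaku] and [pɛmɔvatʃɛ] the final segment of 'stone' alternates: [k] ~ [tʃ].
Compare 'bone', with invariant [tʃ] in [mevɔlitʃu] and [mevɔlitʃɛ]: an analysis with underlying /tʃ/ and a rule producing [k] before the CAUS suffix would wrongly predict alternation here too.
The underlying segment must be /k/; /k/ becomes palato-alveolar [tʃ] before a front vowel, yielding [tʃ] there.

/pɛmɔvak/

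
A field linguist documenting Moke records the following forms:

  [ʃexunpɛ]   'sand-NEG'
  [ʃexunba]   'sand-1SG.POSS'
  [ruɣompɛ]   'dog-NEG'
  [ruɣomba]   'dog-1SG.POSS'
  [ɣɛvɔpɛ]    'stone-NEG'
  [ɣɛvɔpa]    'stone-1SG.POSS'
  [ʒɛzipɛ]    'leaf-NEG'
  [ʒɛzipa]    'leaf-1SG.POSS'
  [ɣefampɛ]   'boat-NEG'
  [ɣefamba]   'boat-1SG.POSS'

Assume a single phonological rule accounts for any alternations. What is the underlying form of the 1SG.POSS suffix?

/-ba/

The 1SG.POSS suffix surfaces as [-ba] and [-pa], depending on the final segment of the stem.
By contrast the NEG suffix keeps its initial [p] throughout — that segment must be underlying.
So the underlying form is /-ba/, and voiced stops become voiceless after a vowel.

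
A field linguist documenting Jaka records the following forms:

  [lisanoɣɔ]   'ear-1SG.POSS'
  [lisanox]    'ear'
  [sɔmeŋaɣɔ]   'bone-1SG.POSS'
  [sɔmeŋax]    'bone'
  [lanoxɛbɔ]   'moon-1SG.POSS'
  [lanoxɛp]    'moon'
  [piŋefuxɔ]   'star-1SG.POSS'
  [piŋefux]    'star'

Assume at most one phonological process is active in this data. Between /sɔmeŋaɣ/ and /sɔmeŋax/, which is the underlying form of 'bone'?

The root 'bone' surfaces as [sɔmeŋaɣɔ] and [sɔmeŋax], with a stem-final [ɣ] ~ [x] alternation.
But 'star' keeps [x] in both environments ([piŋefuxɔ], [piŋefux]), so there is no rule changing /x/ to [ɣ] before the 1SG.POSS suffix.
So /ɣ/ is underlying, and a rule of word-final obstruent devoicing — voiced obstruents become voiceless word-finally — gives [x].

/sɔmeŋaɣ/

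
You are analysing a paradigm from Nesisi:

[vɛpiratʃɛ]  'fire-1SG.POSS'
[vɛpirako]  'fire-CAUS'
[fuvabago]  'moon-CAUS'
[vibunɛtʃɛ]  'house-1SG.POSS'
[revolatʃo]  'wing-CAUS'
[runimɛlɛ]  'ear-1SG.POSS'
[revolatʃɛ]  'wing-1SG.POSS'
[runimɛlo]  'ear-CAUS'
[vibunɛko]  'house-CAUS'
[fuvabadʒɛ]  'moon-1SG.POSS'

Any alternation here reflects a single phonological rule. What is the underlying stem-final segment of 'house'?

The stem for 'house' ends in [k] in [vibunɛko] but [tʃ] in [vibunɛtʃɛ].
Compare 'wing', with invariant [tʃ] in [revolatʃo] and [revolatʃɛ]: an analysis with underlying /tʃ/ and a rule producing [k] before the CAUS suffix would wrongly predict alternation here too.
The underlying segment must be /k/; /k/ and /g/ become palato-alveolar [tʃ] and [dʒ] before a front vowel, yielding [tʃ] there.

/k/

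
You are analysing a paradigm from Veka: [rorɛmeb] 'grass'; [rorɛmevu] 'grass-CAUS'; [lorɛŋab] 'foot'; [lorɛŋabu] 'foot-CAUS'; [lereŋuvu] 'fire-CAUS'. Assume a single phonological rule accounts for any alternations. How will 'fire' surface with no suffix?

[lereŋub]

In [rorɛmeb] and [rorɛmevu] the final segment of 'grass' alternates: [b] ~ [v].
Compare 'foot', with invariant [b] in [lorɛŋab] and [lorɛŋabu]: an analysis with underlying /b/ and a rule producing [v] before the CAUS suffix would wrongly predict alternation here too.
The underlying segment must be /v/; voiced fricatives become stops word-finally, yielding [b] there.
From [lereŋuvu] the stem 'fire' is /lereŋuv/; word-finally this yields [lereŋub].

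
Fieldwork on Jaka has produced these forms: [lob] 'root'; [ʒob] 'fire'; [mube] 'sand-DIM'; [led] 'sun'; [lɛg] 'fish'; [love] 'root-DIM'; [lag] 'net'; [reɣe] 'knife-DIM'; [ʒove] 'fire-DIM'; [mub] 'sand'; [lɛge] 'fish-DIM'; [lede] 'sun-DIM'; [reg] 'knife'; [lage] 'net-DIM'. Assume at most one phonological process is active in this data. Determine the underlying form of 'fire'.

The root 'fire' surfaces as [ʒob] and [ʒove], with a stem-final [b] ~ [v] alternation.
But 'sand' keeps [b] in both environments ([mub], [mube]), so there is no rule changing /b/ to [v] before the DIM suffix.
The underlying segment must be /v/; voiced fricatives become stops word-finally, yielding [b] there.
The underlying form of 'fire' is therefore /ʒov/.

/ʒov/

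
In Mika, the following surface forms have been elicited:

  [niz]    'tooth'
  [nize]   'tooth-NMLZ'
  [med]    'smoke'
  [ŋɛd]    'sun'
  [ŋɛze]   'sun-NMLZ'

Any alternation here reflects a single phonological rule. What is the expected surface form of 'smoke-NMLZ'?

[meze]

In [ŋɛd] and [ŋɛze] the final segment of 'sun' alternates: [d] ~ [z].
But 'tooth' keeps [z] in both environments ([niz], [nize]), so there is no rule changing /z/ to [d] in isolation.
So /d/ is underlying, and a rule of intervocalic spirantization — voiced stops become fricatives between vowels — gives [z].
From [med] the stem 'smoke' is /med/; between vowels this yields [meze].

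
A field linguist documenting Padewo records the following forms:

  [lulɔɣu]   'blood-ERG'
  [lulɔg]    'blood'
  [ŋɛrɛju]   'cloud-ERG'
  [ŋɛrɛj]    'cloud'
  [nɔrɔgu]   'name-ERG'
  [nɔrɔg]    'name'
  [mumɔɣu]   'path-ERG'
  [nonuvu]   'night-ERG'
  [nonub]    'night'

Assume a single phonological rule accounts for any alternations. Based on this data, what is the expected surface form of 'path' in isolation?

In [lulɔɣu] and [lulɔg] the final segment of 'blood' alternates: [ɣ] ~ [g].
Compare 'name', with invariant [g] in [nɔrɔgu] and [nɔrɔg]: an analysis with underlying /g/ and a rule producing [ɣ] before the ERG suffix would wrongly predict alternation here too.
The alternation reflects word-final hardening: voiced fricatives become stops word-finally. /ɣ/ is underlying.
From [mumɔɣu] the stem 'path' is /mumɔɣ/; word-finally this yields [mumɔg].

[mumɔg]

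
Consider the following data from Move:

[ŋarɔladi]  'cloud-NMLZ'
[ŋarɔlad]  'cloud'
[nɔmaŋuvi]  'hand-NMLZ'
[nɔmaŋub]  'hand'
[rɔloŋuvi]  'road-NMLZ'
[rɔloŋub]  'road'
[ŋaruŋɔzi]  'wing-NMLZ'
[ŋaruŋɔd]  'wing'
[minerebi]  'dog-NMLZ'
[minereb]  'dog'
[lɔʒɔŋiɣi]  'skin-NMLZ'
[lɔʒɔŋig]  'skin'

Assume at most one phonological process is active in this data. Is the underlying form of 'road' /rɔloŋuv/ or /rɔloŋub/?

/rɔloŋuv/

The stem for 'road' ends in [v] in [rɔloŋuvi] but [b] in [rɔloŋub].
If /b/ were underlying and a rule turned it into [v] before the NMLZ suffix, 'dog' would also alternate; but it has [b] in both [minerebi] and [minereb].
The alternation reflects word-final hardening: voiced fricatives become stops word-finally. /v/ is underlying.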